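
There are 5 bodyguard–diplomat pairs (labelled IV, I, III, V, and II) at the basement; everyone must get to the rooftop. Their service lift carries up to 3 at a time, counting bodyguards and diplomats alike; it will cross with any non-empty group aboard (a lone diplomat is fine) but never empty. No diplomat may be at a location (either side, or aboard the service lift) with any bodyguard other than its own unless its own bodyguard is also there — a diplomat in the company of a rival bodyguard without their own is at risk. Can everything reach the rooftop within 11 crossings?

Yes — this plan uses 11 crossings (≤ 11):
1. bodyguard IV and diplomat IV cross → the rooftop.
2. bodyguard IV crosses ← the basement.
3. diplomat I, diplomat III, and diplomat V cross → the rooftop.
4. diplomat IV crosses ← the basement.
5. bodyguard I, bodyguard III, and bodyguard V cross → the rooftop.
6. bodyguard I and diplomat I cross ← the basement.
7. bodyguard I, bodyguard II, and bodyguard IV cross → the rooftop.
8. diplomat III crosses ← the basement.
9. diplomat I and diplomat IV cross → the rooftop.
10. diplomat IV crosses ← the basement.
11. diplomat II, diplomat III, and diplomat IV cross → the rooftop.

Yes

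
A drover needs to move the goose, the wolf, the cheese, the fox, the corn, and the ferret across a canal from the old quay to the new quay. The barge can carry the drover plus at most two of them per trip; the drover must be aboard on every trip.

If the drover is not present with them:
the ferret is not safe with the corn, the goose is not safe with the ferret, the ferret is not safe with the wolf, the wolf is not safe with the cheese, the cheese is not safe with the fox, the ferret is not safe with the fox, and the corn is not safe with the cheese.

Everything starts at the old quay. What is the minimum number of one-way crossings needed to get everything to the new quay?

7

Counting alone: the drover can take at most 2 across per trip to the new quay, so moving all 6 needs at least 3 loaded trips out, with a return between consecutive ones — at least 5 crossings.
The safety rule pushes this higher. Following every safe sequence of crossings, the most of the 6 that can be at the new quay as the barge arrives there on crossing 5 is 4 — never all 6.
So no plan with fewer than 7 crossings exists, and this one achieves 7:
1. Drover goes to the new quay with the cheese and the ferret.
2. Drover goes back to the old quay alone.
3. Drover goes to the new quay with the goose and the wolf.
4. Drover goes back to the old quay with the cheese and the ferret.
5. Drover goes to the new quay with the corn and the fox.
6. Drover goes back to the old quay alone.
7. Drover goes to the new quay with the cheese and the ferret.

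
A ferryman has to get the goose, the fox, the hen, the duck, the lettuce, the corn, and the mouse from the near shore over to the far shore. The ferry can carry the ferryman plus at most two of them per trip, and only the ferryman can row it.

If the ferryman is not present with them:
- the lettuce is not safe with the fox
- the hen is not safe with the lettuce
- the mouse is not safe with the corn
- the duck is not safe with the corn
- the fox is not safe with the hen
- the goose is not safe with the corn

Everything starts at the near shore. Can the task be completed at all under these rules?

No

Whatever the first load, the items left behind include a forbidden pair without the ferryman. No opening move is safe, so no plan exists.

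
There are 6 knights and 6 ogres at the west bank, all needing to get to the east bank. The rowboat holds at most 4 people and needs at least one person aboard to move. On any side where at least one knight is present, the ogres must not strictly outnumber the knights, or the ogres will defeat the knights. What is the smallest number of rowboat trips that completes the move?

Counting alone: each trip to the east bank takes at most 4 across and each return brings at least 1 back, so after t trips out (and t−1 returns) at most 4t − (t−1) of the 12 are across; that first reaches 12 at t = 4, so at least 7 crossings are needed.
The safety rule pushes this higher. Following every safe sequence of crossings, the most of the 12 that can be at the east bank as the rowboat arrives there on crossing 7 is 11 — never all 12.
So no plan with fewer than 9 crossings exists, and this one achieves 9:
1. 2 ogres → the east bank.  (the west bank: 6K 4O; the east bank: 0K 2O)
2. 1 ogre ← the west bank.  (the west bank: 6K 5O; the east bank: 0K 1O)
3. 4 ogres → the east bank.  (the west bank: 6K 1O; the east bank: 0K 5O)
4. 1 ogre ← the west bank.  (the west bank: 6K 2O; the east bank: 0K 4O)
5. 4 knights → the east bank.  (the west bank: 2K 2O; the east bank: 4K 4O)
6. 1 knight and 1 ogre ← the west bank.  (the west bank: 3K 3O; the east bank: 3K 3O)
7. 2 knights and 2 ogres → the east bank.  (the west bank: 1K 1O; the east bank: 5K 5O)
8. 1 knight and 1 ogre ← the west bank.  (the west bank: 2K 2O; the east bank: 4K 4O)
9. 2 knights and 2 ogres → the east bank.  (the west bank: 0K 0O; the east bank: 6K 6O)

9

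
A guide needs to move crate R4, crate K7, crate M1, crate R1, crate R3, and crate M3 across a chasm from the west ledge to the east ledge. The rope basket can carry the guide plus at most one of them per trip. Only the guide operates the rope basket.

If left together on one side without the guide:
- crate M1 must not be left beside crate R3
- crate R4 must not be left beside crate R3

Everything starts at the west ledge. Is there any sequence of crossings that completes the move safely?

1. Guide goes to the east ledge with crate R3.  [the west ledge: crate K7, crate M1, crate M3, crate R1, crate R4 | the east ledge: crate R3]
2. Guide goes back to the west ledge alone.  [the west ledge: crate K7, crate M1, crate M3, crate R1, crate R4 | the east ledge: crate R3]
3. Guide goes to the east ledge with crate R4.  [the west ledge: crate K7, crate M1, crate M3, crate R1 | the east ledge: crate R3, crate R4]
4. Guide goes back to the west ledge with crate R3.  [the west ledge: crate K7, crate M1, crate M3, crate R1, crate R3 | the east ledge: crate R4]
5. Guide goes to the east ledge with crate M1.  [the west ledge: crate K7, crate M3, crate R1, crate R3 | the east ledge: crate M1, crate R4]
6. Guide goes back to the west ledge alone.  [the west ledge: crate K7, crate M3, crate R1, crate R3 | the east ledge: crate M1, crate R4]
7. Guide goes to the east ledge with crate K7.  [the west ledge: crate M3, crate R1, crate R3 | the east ledge: crate K7, crate M1, crate R4]
8. Guide goes back to the west ledge alone.  [the west ledge: crate M3, crate R1, crate R3 | the east ledge: crate K7, crate M1, crate R4]
9. Guide goes to the east ledge with crate R1.  [the west ledge: crate M3, crate R3 | the east ledge: crate K7, crate M1, crate R1, crate R4]
10. Guide goes back to the west ledge alone.  [the west ledge: crate M3, crate R3 | the east ledge: crate K7, crate M1, crate R1, crate R4]
11. Guide goes to the east ledge with crate M3.  [the west ledge: crate R3 | the east ledge: crate K7, crate M1, crate M3, crate R1, crate R4]
12. Guide goes back to the west ledge alone.  [the west ledge: crate R3 | the east ledge: crate K7, crate M1, crate M3, crate R1, crate R4]
13. Guide goes to the east ledge with crate R3.  [the west ledge: — | the east ledge: crate K7, crate M1, crate M3, crate R1, crate R3, crate R4]

Yes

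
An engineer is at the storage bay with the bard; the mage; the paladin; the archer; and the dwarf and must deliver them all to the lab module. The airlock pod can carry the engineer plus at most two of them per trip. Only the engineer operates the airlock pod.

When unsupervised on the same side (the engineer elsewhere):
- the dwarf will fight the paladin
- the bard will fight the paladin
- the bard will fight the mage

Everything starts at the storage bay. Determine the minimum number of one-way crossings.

5

Counting alone: the engineer can take at most 2 across per trip to the lab module, so moving all 5 needs at least 3 loaded trips out, with a return between consecutive ones — at least 5 crossings.
The plan below uses exactly 5 crossings, so it is optimal:
1. Engineer goes to the lab module with the bard and the paladin.
2. Engineer goes back to the storage bay with the bard.
3. Engineer goes to the lab module with the archer and the mage.
4. Engineer goes back to the storage bay alone.
5. Engineer goes to the lab module with the bard and the dwarf.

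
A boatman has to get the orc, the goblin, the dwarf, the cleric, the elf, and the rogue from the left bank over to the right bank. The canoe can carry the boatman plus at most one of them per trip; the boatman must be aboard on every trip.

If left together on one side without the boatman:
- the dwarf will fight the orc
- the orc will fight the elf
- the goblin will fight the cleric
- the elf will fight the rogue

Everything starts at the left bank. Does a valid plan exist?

Whatever the first load, the items left behind include a forbidden pair without the boatman. No opening move is safe, so no plan exists.

No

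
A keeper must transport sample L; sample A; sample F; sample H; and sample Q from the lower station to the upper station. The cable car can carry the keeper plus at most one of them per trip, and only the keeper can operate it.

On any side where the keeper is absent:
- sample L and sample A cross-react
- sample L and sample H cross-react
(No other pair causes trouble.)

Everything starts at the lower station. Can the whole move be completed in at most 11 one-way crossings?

Yes — this plan uses 11 crossings (≤ 11):
1. Keeper goes to the upper station with sample L.  [the lower station: sample A, sample F, sample H, sample Q | the upper station: sample L]
2. Keeper goes back to the lower station alone.  [the lower station: sample A, sample F, sample H, sample Q | the upper station: sample L]
3. Keeper goes to the upper station with sample A.  [the lower station: sample F, sample H, sample Q | the upper station: sample A, sample L]
4. Keeper goes back to the lower station with sample L.  [the lower station: sample F, sample H, sample L, sample Q | the upper station: sample A]
5. Keeper goes to the upper station with sample H.  [the lower station: sample F, sample L, sample Q | the upper station: sample A, sample H]
6. Keeper goes back to the lower station alone.  [the lower station: sample F, sample L, sample Q | the upper station: sample A, sample H]
7. Keeper goes to the upper station with sample F.  [the lower station: sample L, sample Q | the upper station: sample A, sample F, sample H]
8. Keeper goes back to the lower station alone.  [the lower station: sample L, sample Q | the upper station: sample A, sample F, sample H]
9. Keeper goes to the upper station with sample Q.  [the lower station: sample L | the upper station: sample A, sample F, sample H, sample Q]
10. Keeper goes back to the lower station alone.  [the lower station: sample L | the upper station: sample A, sample F, sample H, sample Q]
11. Keeper goes to the upper station with sample L.  [the lower station: — | the upper station: sample A, sample F, sample H, sample L, sample Q]

Yes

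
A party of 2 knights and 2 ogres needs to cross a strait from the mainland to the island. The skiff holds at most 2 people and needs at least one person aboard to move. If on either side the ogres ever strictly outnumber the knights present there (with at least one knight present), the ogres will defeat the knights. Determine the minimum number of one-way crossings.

Counting alone: each trip to the island takes at most 2 across and each return brings at least 1 back, so after t trips out (and t−1 returns) at most 2t − (t−1) of the 4 are across; that first reaches 4 at t = 3, so at least 5 crossings are needed.
The plan below uses exactly 5 crossings, so it is optimal:
1. 2 ogres → the island.  (the mainland: 2K 0O; the island: 0K 2O)
2. 1 ogre ← the mainland.  (the mainland: 2K 1O; the island: 0K 1O)
3. 2 knights → the island.  (the mainland: 0K 1O; the island: 2K 1O)
4. 1 ogre ← the mainland.  (the mainland: 0K 2O; the island: 2K 0O)
5. 2 ogres → the island.  (the mainland: 0K 0O; the island: 2K 2O)

5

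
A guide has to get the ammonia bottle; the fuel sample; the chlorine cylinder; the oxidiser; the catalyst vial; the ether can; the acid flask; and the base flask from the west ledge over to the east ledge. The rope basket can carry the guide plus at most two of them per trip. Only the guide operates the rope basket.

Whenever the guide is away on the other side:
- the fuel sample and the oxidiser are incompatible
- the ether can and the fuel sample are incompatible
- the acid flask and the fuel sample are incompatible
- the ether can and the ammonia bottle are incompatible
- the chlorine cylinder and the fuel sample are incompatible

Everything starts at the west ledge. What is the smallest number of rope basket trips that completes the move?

Counting alone: the guide can take at most 2 across per trip to the east ledge, so moving all 8 needs at least 4 loaded trips out, with a return between consecutive ones — at least 7 crossings.
The safety rule pushes this higher. Following every safe sequence of crossings, the most of the 8 that can be at the east ledge as the rope basket arrives there on crossing 7 is 7 — never all 8.
So no plan with fewer than 9 crossings exists, and this one achieves 9:
1. Guide goes to the east ledge with the ammonia bottle and the fuel sample.  [the west ledge: the acid flask, the base flask, the catalyst vial, the chlorine cylinder, the ether can, the oxidiser | the east ledge: the ammonia bottle, the fuel sample]
2. Guide goes back to the west ledge alone.  [the west ledge: the acid flask, the base flask, the catalyst vial, the chlorine cylinder, the ether can, the oxidiser | the east ledge: the ammonia bottle, the fuel sample]
3. Guide goes to the east ledge with the chlorine cylinder and the oxidiser.  [the west ledge: the acid flask, the base flask, the catalyst vial, the ether can | the east ledge: the ammonia bottle, the chlorine cylinder, the fuel sample, the oxidiser]
4. Guide goes back to the west ledge with the fuel sample.  [the west ledge: the acid flask, the base flask, the catalyst vial, the ether can, the fuel sample | the east ledge: the ammonia bottle, the chlorine cylinder, the oxidiser]
5. Guide goes to the east ledge with the acid flask and the ether can.  [the west ledge: the base flask, the catalyst vial, the fuel sample | the east ledge: the acid flask, the ammonia bottle, the chlorine cylinder, the ether can, the oxidiser]
6. Guide goes back to the west ledge with the ammonia bottle.  [the west ledge: the ammonia bottle, the base flask, the catalyst vial, the fuel sample | the east ledge: the acid flask, the chlorine cylinder, the ether can, the oxidiser]
7. Guide goes to the east ledge with the base flask and the catalyst vial.  [the west ledge: the ammonia bottle, the fuel sample | the east ledge: the acid flask, the base flask, the catalyst vial, the chlorine cylinder, the ether can, the oxidiser]
8. Guide goes back to the west ledge alone.  [the west ledge: the ammonia bottle, the fuel sample | the east ledge: the acid flask, the base flask, the catalyst vial, the chlorine cylinder, the ether can, the oxidiser]
9. Guide goes to the east ledge with the ammonia bottle and the fuel sample.  [the west ledge: — | the east ledge: the acid flask, the ammonia bottle, the base flask, the catalyst vial, the chlorine cylinder, the ether can, the fuel sample, the oxidiser]

9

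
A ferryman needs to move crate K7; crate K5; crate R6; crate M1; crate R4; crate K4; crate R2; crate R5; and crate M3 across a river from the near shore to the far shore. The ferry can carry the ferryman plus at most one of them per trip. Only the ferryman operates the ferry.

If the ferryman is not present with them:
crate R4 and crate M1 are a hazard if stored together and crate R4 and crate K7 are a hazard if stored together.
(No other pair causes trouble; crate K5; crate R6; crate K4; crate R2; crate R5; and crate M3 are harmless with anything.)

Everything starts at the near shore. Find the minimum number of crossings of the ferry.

Counting alone: the ferryman can take at most 1 across per trip to the far shore, so moving all 9 needs at least 9 loaded trips out, with a return between consecutive ones — at least 17 crossings.
The safety rule pushes this higher. Following every safe sequence of crossings, the most of the 9 that can be at the far shore as the ferry arrives there on crossing 17 is 8 — never all 9.
So no plan with fewer than 19 crossings exists, and this one achieves 19:
1. Ferryman goes to the far shore with crate R4.  [the near shore: crate K4, crate K5, crate K7, crate M1, crate M3, crate R2, crate R5, crate R6 | the far shore: crate R4]
2. Ferryman goes back to the near shore alone.  [the near shore: crate K4, crate K5, crate K7, crate M1, crate M3, crate R2, crate R5, crate R6 | the far shore: crate R4]
3. Ferryman goes to the far shore with crate K7.  [the near shore: crate K4, crate K5, crate M1, crate M3, crate R2, crate R5, crate R6 | the far shore: crate K7, crate R4]
4. Ferryman goes back to the near shore with crate R4.  [the near shore: crate K4, crate K5, crate M1, crate M3, crate R2, crate R4, crate R5, crate R6 | the far shore: crate K7]
5. Ferryman goes to the far shore with crate M1.  [the near shore: crate K4, crate K5, crate M3, crate R2, crate R4, crate R5, crate R6 | the far shore: crate K7, crate M1]
6. Ferryman goes back to the near shore alone.  [the near shore: crate K4, crate K5, crate M3, crate R2, crate R4, crate R5, crate R6 | the far shore: crate K7, crate M1]
7. Ferryman goes to the far shore with crate K5.  [the near shore: crate K4, crate M3, crate R2, crate R4, crate R5, crate R6 | the far shore: crate K5, crate K7, crate M1]
8. Ferryman goes back to the near shore alone.  [the near shore: crate K4, crate M3, crate R2, crate R4, crate R5, crate R6 | the far shore: crate K5, crate K7, crate M1]
9. Ferryman goes to the far shore with crate R6.  [the near shore: crate K4, crate M3, crate R2, crate R4, crate R5 | the far shore: crate K5, crate K7, crate M1, crate R6]
10. Ferryman goes back to the near shore alone.  [the near shore: crate K4, crate M3, crate R2, crate R4, crate R5 | the far shore: crate K5, crate K7, crate M1, crate R6]
11. Ferryman goes to the far shore with crate K4.  [the near shore: crate M3, crate R2, crate R4, crate R5 | the far shore: crate K4, crate K5, crate K7, crate M1, crate R6]
12. Ferryman goes back to the near shore alone.  [the near shore: crate M3, crate R2, crate R4, crate R5 | the far shore: crate K4, crate K5, crate K7, crate M1, crate R6]
13. Ferryman goes to the far shore with crate R2.  [the near shore: crate M3, crate R4, crate R5 | the far shore: crate K4, crate K5, crate K7, crate M1, crate R2, crate R6]
14. Ferryman goes back to the near shore alone.  [the near shore: crate M3, crate R4, crate R5 | the far shore: crate K4, crate K5, crate K7, crate M1, crate R2, crate R6]
15. Ferryman goes to the far shore with crate R5.  [the near shore: crate M3, crate R4 | the far shore: crate K4, crate K5, crate K7, crate M1, crate R2, crate R5, crate R6]
16. Ferryman goes back to the near shore alone.  [the near shore: crate M3, crate R4 | the far shore: crate K4, crate K5, crate K7, crate M1, crate R2, crate R5, crate R6]
17. Ferryman goes to the far shore with crate M3.  [the near shore: crate R4 | the far shore: crate K4, crate K5, crate K7, crate M1, crate M3, crate R2, crate R5, crate R6]
18. Ferryman goes back to the near shore alone.  [the near shore: crate R4 | the far shore: crate K4, crate K5, crate K7, crate M1, crate M3, crate R2, crate R5, crate R6]
19. Ferryman goes to the far shore with crate R4.  [the near shore: — | the far shore: crate K4, crate K5, crate K7, crate M1, crate M3, crate R2, crate R4, crate R5, crate R6]

19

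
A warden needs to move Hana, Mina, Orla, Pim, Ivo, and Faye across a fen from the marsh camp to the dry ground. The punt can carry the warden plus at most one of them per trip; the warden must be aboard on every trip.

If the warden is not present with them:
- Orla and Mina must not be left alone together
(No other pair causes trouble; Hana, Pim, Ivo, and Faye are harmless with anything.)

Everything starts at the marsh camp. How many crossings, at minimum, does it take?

11

Counting alone: the warden can take at most 1 across per trip to the dry ground, so moving all 6 needs at least 6 loaded trips out, with a return between consecutive ones — at least 11 crossings.
The plan below uses exactly 11 crossings, so it is optimal:
1. Warden goes to the dry ground with Mina.  [the marsh camp: Faye, Hana, Ivo, Orla, Pim | the dry ground: Mina]
2. Warden goes back to the marsh camp alone.  [the marsh camp: Faye, Hana, Ivo, Orla, Pim | the dry ground: Mina]
3. Warden goes to the dry ground with Hana.  [the marsh camp: Faye, Ivo, Orla, Pim | the dry ground: Hana, Mina]
4. Warden goes back to the marsh camp alone.  [the marsh camp: Faye, Ivo, Orla, Pim | the dry ground: Hana, Mina]
5. Warden goes to the dry ground with Pim.  [the marsh camp: Faye, Ivo, Orla | the dry ground: Hana, Mina, Pim]
6. Warden goes back to the marsh camp alone.  [the marsh camp: Faye, Ivo, Orla | the dry ground: Hana, Mina, Pim]
7. Warden goes to the dry ground with Ivo.  [the marsh camp: Faye, Orla | the dry ground: Hana, Ivo, Mina, Pim]
8. Warden goes back to the marsh camp alone.  [the marsh camp: Faye, Orla | the dry ground: Hana, Ivo, Mina, Pim]
9. Warden goes to the dry ground with Faye.  [the marsh camp: Orla | the dry ground: Faye, Hana, Ivo, Mina, Pim]
10. Warden goes back to the marsh camp alone.  [the marsh camp: Orla | the dry ground: Faye, Hana, Ivo, Mina, Pim]
11. Warden goes to the dry ground with Orla.  [the marsh camp: — | the dry ground: Faye, Hana, Ivo, Mina, Orla, Pim]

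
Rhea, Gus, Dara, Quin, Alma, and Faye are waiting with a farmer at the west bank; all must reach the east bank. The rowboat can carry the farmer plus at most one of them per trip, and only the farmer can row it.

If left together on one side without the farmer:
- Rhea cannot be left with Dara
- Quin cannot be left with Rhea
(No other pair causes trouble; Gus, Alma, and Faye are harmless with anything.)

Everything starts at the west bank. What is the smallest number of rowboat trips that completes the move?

13

Counting alone: the farmer can take at most 1 across per trip to the east bank, so moving all 6 needs at least 6 loaded trips out, with a return between consecutive ones — at least 11 crossings.
The safety rule pushes this higher. Following every safe sequence of crossings, the most of the 6 that can be at the east bank as the rowboat arrives there on crossing 11 is 5 — never all 6.
So no plan with fewer than 13 crossings exists, and this one achieves 13:
1. Farmer goes to the east bank with Rhea.
2. Farmer goes back to the west bank alone.
3. Farmer goes to the east bank with Gus.
4. Farmer goes back to the west bank alone.
5. Farmer goes to the east bank with Dara.
6. Farmer goes back to the west bank with Rhea.
7. Farmer goes to the east bank with Quin.
8. Farmer goes back to the west bank alone.
9. Farmer goes to the east bank with Alma.
10. Farmer goes back to the west bank alone.
11. Farmer goes to the east bank with Faye.
12. Farmer goes back to the west bank alone.
13. Farmer goes to the east bank with Rhea.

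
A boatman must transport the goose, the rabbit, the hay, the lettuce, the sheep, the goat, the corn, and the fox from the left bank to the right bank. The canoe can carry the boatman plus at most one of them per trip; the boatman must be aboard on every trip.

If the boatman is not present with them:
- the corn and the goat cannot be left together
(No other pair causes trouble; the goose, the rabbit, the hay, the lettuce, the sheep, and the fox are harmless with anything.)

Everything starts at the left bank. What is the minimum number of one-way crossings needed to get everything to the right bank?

15

Counting alone: the boatman can take at most 1 across per trip to the right bank, so moving all 8 needs at least 8 loaded trips out, with a return between consecutive ones — at least 15 crossings.
The plan below uses exactly 15 crossings, so it is optimal:
1. Boatman goes to the right bank with the goat.  [the left bank: the corn, the fox, the goose, the hay, the lettuce, the rabbit, the sheep | the right bank: the goat]
2. Boatman goes back to the left bank alone.  [the left bank: the corn, the fox, the goose, the hay, the lettuce, the rabbit, the sheep | the right bank: the goat]
3. Boatman goes to the right bank with the goose.  [the left bank: the corn, the fox, the hay, the lettuce, the rabbit, the sheep | the right bank: the goat, the goose]
4. Boatman goes back to the left bank alone.  [the left bank: the corn, the fox, the hay, the lettuce, the rabbit, the sheep | the right bank: the goat, the goose]
5. Boatman goes to the right bank with the rabbit.  [the left bank: the corn, the fox, the hay, the lettuce, the sheep | the right bank: the goat, the goose, the rabbit]
6. Boatman goes back to the left bank alone.  [the left bank: the corn, the fox, the hay, the lettuce, the sheep | the right bank: the goat, the goose, the rabbit]
7. Boatman goes to the right bank with the hay.  [the left bank: the corn, the fox, the lettuce, the sheep | the right bank: the goat, the goose, the hay, the rabbit]
8. Boatman goes back to the left bank alone.  [the left bank: the corn, the fox, the lettuce, the sheep | the right bank: the goat, the goose, the hay, the rabbit]
9. Boatman goes to the right bank with the lettuce.  [the left bank: the corn, the fox, the sheep | the right bank: the goat, the goose, the hay, the lettuce, the rabbit]
10. Boatman goes back to the left bank alone.  [the left bank: the corn, the fox, the sheep | the right bank: the goat, the goose, the hay, the lettuce, the rabbit]
11. Boatman goes to the right bank with the sheep.  [the left bank: the corn, the fox | the right bank: the goat, the goose, the hay, the lettuce, the rabbit, the sheep]
12. Boatman goes back to the left bank alone.  [the left bank: the corn, the fox | the right bank: the goat, the goose, the hay, the lettuce, the rabbit, the sheep]
13. Boatman goes to the right bank with the fox.  [the left bank: the corn | the right bank: the fox, the goat, the goose, the hay, the lettuce, the rabbit, the sheep]
14. Boatman goes back to the left bank alone.  [the left bank: the corn | the right bank: the fox, the goat, the goose, the hay, the lettuce, the rabbit, the sheep]
15. Boatman goes to the right bank with the corn.  [the left bank: — | the right bank: the corn, the fox, the goat, the goose, the hay, the lettuce, the rabbit, the sheep]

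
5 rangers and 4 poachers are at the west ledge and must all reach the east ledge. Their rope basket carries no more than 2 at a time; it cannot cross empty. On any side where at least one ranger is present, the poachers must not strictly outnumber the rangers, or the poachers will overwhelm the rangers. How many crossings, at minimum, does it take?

Counting alone: each trip to the east ledge takes at most 2 across and each return brings at least 1 back, so after t trips out (and t−1 returns) at most 2t − (t−1) of the 9 are across; that first reaches 9 at t = 8, so at least 15 crossings are needed.
The plan below uses exactly 15 crossings, so it is optimal:
1. 2 poachers → the east ledge.  (the west ledge: 5R 2P; the east ledge: 0R 2P)
2. 1 poacher ← the west ledge.  (the west ledge: 5R 3P; the east ledge: 0R 1P)
3. 2 poachers → the east ledge.  (the west ledge: 5R 1P; the east ledge: 0R 3P)
4. 1 poacher ← the west ledge.  (the west ledge: 5R 2P; the east ledge: 0R 2P)
5. 2 rangers → the east ledge.  (the west ledge: 3R 2P; the east ledge: 2R 2P)
6. 1 poacher ← the west ledge.  (the west ledge: 3R 3P; the east ledge: 2R 1P)
7. 1 ranger and 1 poacher → the east ledge.  (the west ledge: 2R 2P; the east ledge: 3R 2P)
8. 1 ranger ← the west ledge.  (the west ledge: 3R 2P; the east ledge: 2R 2P)
9. 1 ranger and 1 poacher → the east ledge.  (the west ledge: 2R 1P; the east ledge: 3R 3P)
10. 1 poacher ← the west ledge.  (the west ledge: 2R 2P; the east ledge: 3R 2P)
11. 1 ranger and 1 poacher → the east ledge.  (the west ledge: 1R 1P; the east ledge: 4R 3P)
12. 1 ranger ← the west ledge.  (the west ledge: 2R 1P; the east ledge: 3R 3P)
13. 1 ranger and 1 poacher → the east ledge.  (the west ledge: 1R 0P; the east ledge: 4R 4P)
14. 1 poacher ← the west ledge.  (the west ledge: 1R 1P; the east ledge: 4R 3P)
15. 1 ranger and 1 poacher → the east ledge.  (the west ledge: 0R 0P; the east ledge: 5R 4P)

15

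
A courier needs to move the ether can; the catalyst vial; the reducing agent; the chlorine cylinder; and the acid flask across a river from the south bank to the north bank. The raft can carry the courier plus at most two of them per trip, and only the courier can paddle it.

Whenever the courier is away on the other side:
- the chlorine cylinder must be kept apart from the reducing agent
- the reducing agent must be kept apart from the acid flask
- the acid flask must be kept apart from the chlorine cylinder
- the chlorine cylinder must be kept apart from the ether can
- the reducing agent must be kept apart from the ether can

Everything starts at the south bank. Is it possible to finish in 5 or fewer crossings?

No

Counting alone: the courier can take at most 2 across per trip to the north bank, so moving all 5 needs at least 3 loaded trips out, with a return between consecutive ones — at least 5 crossings.
The safety rule pushes this higher. Following every safe sequence of crossings, the most of the 5 that can be at the north bank as the raft arrives there on crossing 5 is 4 — never all 5.
So the move cannot be finished within 5 crossings. (The shortest complete plan takes 7:)
1. Courier goes to the north bank with the chlorine cylinder and the reducing agent.  [the south bank: the acid flask, the catalyst vial, the ether can | the north bank: the chlorine cylinder, the reducing agent]
2. Courier goes back to the south bank with the reducing agent.  [the south bank: the acid flask, the catalyst vial, the ether can, the reducing agent | the north bank: the chlorine cylinder]
3. Courier goes to the north bank with the acid flask and the ether can.  [the south bank: the catalyst vial, the reducing agent | the north bank: the acid flask, the chlorine cylinder, the ether can]
4. Courier goes back to the south bank with the chlorine cylinder.  [the south bank: the catalyst vial, the chlorine cylinder, the reducing agent | the north bank: the acid flask, the ether can]
5. Courier goes to the north bank with the catalyst vial and the reducing agent.  [the south bank: the chlorine cylinder | the north bank: the acid flask, the catalyst vial, the ether can, the reducing agent]
6. Courier goes back to the south bank with the reducing agent.  [the south bank: the chlorine cylinder, the reducing agent | the north bank: the acid flask, the catalyst vial, the ether can]
7. Courier goes to the north bank with the chlorine cylinder and the reducing agent.  [the south bank: — | the north bank: the acid flask, the catalyst vial, the chlorine cylinder, the ether can, the reducing agent]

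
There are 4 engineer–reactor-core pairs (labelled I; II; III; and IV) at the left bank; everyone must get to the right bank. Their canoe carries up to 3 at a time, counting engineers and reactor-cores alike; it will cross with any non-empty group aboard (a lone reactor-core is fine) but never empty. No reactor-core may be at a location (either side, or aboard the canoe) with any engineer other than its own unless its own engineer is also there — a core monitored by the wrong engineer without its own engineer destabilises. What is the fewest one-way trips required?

Counting alone: each trip to the right bank takes at most 3 across and each return brings at least 1 back, so after t trips out (and t−1 returns) at most 3t − (t−1) of the 8 are across; that first reaches 8 at t = 4, so at least 7 crossings are needed.
The safety rule pushes this higher. Following every safe sequence of crossings, the most of the 8 that can be at the right bank as the canoe arrives there on crossing 7 is 7 — never all 8.
So no plan with fewer than 9 crossings exists, and this one achieves 9:
1. engineer I and reactor-core I cross → the right bank.
2. engineer I crosses ← the left bank.
3. engineer I, engineer II, and reactor-core II cross → the right bank.
4. engineer I and reactor-core I cross ← the left bank.
5. engineer I, engineer III, and engineer IV cross → the right bank.
6. reactor-core II crosses ← the left bank.
7. reactor-core I and reactor-core II cross → the right bank.
8. reactor-core I crosses ← the left bank.
9. reactor-core I, reactor-core III, and reactor-core IV cross → the right bank.

9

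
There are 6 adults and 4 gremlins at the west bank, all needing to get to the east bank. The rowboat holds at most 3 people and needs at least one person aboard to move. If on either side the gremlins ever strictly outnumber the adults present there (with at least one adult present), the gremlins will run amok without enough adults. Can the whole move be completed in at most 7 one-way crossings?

No

Counting alone: each trip to the east bank takes at most 3 across and each return brings at least 1 back, so after t trips out (and t−1 returns) at most 3t − (t−1) of the 10 are across; that first reaches 10 at t = 5, so at least 9 crossings are needed.
Since 7 < 9, 7 crossings cannot be enough. (The shortest complete plan in fact takes 9:)
1. 2 gremlins → the east bank.  (the west bank: 6A 2G; the east bank: 0A 2G)
2. 1 gremlin ← the west bank.  (the west bank: 6A 3G; the east bank: 0A 1G)
3. 3 gremlins → the east bank.  (the west bank: 6A 0G; the east bank: 0A 4G)
4. 1 gremlin ← the west bank.  (the west bank: 6A 1G; the east bank: 0A 3G)
5. 3 adults → the east bank.  (the west bank: 3A 1G; the east bank: 3A 3G)
6. 1 gremlin ← the west bank.  (the west bank: 3A 2G; the east bank: 3A 2G)
7. 1 adult and 2 gremlins → the east bank.  (the west bank: 2A 0G; the east bank: 4A 4G)
8. 1 gremlin ← the west bank.  (the west bank: 2A 1G; the east bank: 4A 3G)
9. 2 adults and 1 gremlin → the east bank.  (the west bank: 0A 0G; the east bank: 6A 4G)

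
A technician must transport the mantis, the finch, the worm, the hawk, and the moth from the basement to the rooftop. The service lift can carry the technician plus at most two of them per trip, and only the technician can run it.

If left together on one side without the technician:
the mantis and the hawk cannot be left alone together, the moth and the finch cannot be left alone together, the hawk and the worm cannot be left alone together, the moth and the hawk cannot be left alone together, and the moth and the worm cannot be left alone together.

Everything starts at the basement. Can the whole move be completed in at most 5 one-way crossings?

Counting alone: the technician can take at most 2 across per trip to the rooftop, so moving all 5 needs at least 3 loaded trips out, with a return between consecutive ones — at least 5 crossings.
The safety rule pushes this higher. Following every safe sequence of crossings, the most of the 5 that can be at the rooftop as the service lift arrives there on crossing 5 is 4 — never all 5.
So the move cannot be finished within 5 crossings. (The shortest complete plan takes 7:)
1. Technician goes to the rooftop with the hawk and the moth.  [the basement: the finch, the mantis, the worm | the rooftop: the hawk, the moth]
2. Technician goes back to the basement with the hawk.  [the basement: the finch, the hawk, the mantis, the worm | the rooftop: the moth]
3. Technician goes to the rooftop with the mantis and the worm.  [the basement: the finch, the hawk | the rooftop: the mantis, the moth, the worm]
4. Technician goes back to the basement with the worm.  [the basement: the finch, the hawk, the worm | the rooftop: the mantis, the moth]
5. Technician goes to the rooftop with the finch and the worm.  [the basement: the hawk | the rooftop: the finch, the mantis, the moth, the worm]
6. Technician goes back to the basement with the moth.  [the basement: the hawk, the moth | the rooftop: the finch, the mantis, the worm]
7. Technician goes to the rooftop with the hawk and the moth.  [the basement: — | the rooftop: the finch, the hawk, the mantis, the moth, the worm]

No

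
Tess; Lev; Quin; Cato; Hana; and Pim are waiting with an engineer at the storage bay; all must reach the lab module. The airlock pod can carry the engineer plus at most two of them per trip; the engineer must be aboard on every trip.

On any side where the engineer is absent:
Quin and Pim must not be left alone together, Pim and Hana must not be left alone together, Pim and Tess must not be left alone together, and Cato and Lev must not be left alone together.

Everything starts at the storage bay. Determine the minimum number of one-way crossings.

Counting alone: the engineer can take at most 2 across per trip to the lab module, so moving all 6 needs at least 3 loaded trips out, with a return between consecutive ones — at least 5 crossings.
The safety rule pushes this higher. Following every safe sequence of crossings, the most of the 6 that can be at the lab module as the airlock pod arrives there on crossing 5 is 5 — never all 6.
So no plan with fewer than 7 crossings exists, and this one achieves 7:
1. Engineer goes to the lab module with Lev and Pim.
2. Engineer goes back to the storage bay alone.
3. Engineer goes to the lab module with Tess.
4. Engineer goes back to the storage bay with Pim.
5. Engineer goes to the lab module with Hana and Quin.
6. Engineer goes back to the storage bay alone.
7. Engineer goes to the lab module with Cato and Pim.

7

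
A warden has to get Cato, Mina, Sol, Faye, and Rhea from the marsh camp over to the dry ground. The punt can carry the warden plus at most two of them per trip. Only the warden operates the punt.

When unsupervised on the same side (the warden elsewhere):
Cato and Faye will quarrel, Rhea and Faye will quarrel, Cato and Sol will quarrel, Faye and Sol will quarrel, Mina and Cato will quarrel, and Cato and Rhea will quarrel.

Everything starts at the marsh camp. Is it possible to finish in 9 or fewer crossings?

Yes — this plan uses 7 crossings (≤ 9):
1. Warden goes to the dry ground with Cato and Faye.
2. Warden goes back to the marsh camp with Cato.
3. Warden goes to the dry ground with Cato and Mina.
4. Warden goes back to the marsh camp with Cato.
5. Warden goes to the dry ground with Rhea and Sol.
6. Warden goes back to the marsh camp with Faye.
7. Warden goes to the dry ground with Cato and Faye.

Yes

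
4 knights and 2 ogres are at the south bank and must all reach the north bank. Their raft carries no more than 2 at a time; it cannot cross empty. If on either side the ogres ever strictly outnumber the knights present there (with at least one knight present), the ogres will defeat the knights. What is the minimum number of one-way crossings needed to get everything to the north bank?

9

Counting alone: each trip to the north bank takes at most 2 across and each return brings at least 1 back, so after t trips out (and t−1 returns) at most 2t − (t−1) of the 6 are across; that first reaches 6 at t = 5, so at least 9 crossings are needed.
The plan below uses exactly 9 crossings, so it is optimal:
1. 2 ogres → the north bank.  (the south bank: 4K 0O; the north bank: 0K 2O)
2. 1 ogre ← the south bank.  (the south bank: 4K 1O; the north bank: 0K 1O)
3. 2 knights → the north bank.  (the south bank: 2K 1O; the north bank: 2K 1O)
4. 1 ogre ← the south bank.  (the south bank: 2K 2O; the north bank: 2K 0O)
5. 2 ogres → the north bank.  (the south bank: 2K 0O; the north bank: 2K 2O)
6. 1 ogre ← the south bank.  (the south bank: 2K 1O; the north bank: 2K 1O)
7. 1 knight and 1 ogre → the north bank.  (the south bank: 1K 0O; the north bank: 3K 2O)
8. 1 ogre ← the south bank.  (the south bank: 1K 1O; the north bank: 3K 1O)
9. 1 knight and 1 ogre → the north bank.  (the south bank: 0K 0O; the north bank: 4K 2O)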